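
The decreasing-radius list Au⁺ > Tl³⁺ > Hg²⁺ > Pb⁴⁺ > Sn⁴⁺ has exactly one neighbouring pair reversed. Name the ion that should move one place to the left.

Hg²⁺

Compare adjacent ions: both have 78 electrons but Z(Tl)=81 > Z(Hg)=80, so Tl³⁺ should be the smaller of the two — yet in this decreasing list Tl³⁺ sits before Hg²⁺. Nothing else is reversed, so Hg²⁺ should move one place to the left.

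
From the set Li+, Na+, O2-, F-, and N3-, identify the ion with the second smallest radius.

First list Z and electron count for each: Li+ has 2 e⁻ (Z=3), Na+ has 10 e⁻ (Z=11), F- has 10 e⁻ (Z=9), O2- has 10 e⁻ (Z=8), N3- has 10 e⁻ (Z=7). Li+ < Na+ (same group, 1 shell fewer); Na+ < F- (isoelectronic, higher Z=11 is smaller); F- < O2- (isoelectronic, higher Z=9 is smaller); O2- < N3- (both 10 e⁻, Z=8>7).
So the order is Li+ < Na+ < F- < O2- < N3-; the 2nd-smallest ion is Na+.

Na+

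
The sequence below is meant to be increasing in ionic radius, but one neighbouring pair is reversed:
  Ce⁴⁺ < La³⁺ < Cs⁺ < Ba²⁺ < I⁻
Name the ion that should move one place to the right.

Cs⁺

The pair Cs⁺, Ba²⁺ is the wrong way round — they are isoelectronic (54 e⁻) and Ba has more protons than Cs (56 vs 55), making Ba²⁺ smaller. All other adjacent pairs agree with periodic trends, so Cs⁺ is the misplaced ion.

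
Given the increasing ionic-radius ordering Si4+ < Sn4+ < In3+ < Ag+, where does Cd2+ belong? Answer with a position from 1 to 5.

4

First list Z and electron count for each: Si4+ has 10 e⁻ (Z=14), Sn4+ has 46 e⁻ (Z=50), In3+ has 46 e⁻ (Z=49), Cd2+ has 46 e⁻ (Z=48), Ag+ has 46 e⁻ (Z=47). Si4+ < Sn4+ (same group, 2 shells fewer); Sn4+ < In3+ (both 46 e⁻, Z=50>49); In3+ < Cd2+ (both 46 e⁻, Z=49>48); Cd2+ < Ag+ (both 46 e⁻, Z=48>47).
The complete sequence is Si4+ < Sn4+ < In3+ < Cd2+ < Ag+. Cd2+ sits at position 4.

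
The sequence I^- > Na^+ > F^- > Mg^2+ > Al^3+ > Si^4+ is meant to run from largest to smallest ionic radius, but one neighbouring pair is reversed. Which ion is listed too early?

Na^+

Check each adjacent pair. Na^+ and F^- are reversed: both have 10 electrons but Z(Na)=11 > Z(F)=9, so Na^+ should be the smaller of the two. No other neighbouring pair contradicts the periodic trends, so Na^+ is the ion listed too early.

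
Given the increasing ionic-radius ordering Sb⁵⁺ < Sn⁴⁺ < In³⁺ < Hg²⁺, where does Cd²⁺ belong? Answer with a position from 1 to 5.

Tabulating Z and e⁻: Sb⁵⁺ (Z=51, 46 e⁻), Sn⁴⁺ (Z=50, 46 e⁻), In³⁺ (Z=49, 46 e⁻), Cd²⁺ (Z=48, 46 e⁻), Hg²⁺ (Z=80, 78 e⁻). Sb⁵⁺ < Sn⁴⁺ (isoelectronic, higher Z=51 is smaller); Sn⁴⁺ < In³⁺ (isoelectronic, higher Z=50 is smaller); In³⁺ < Cd²⁺ (isoelectronic, higher Z=49 is smaller); Cd²⁺ < Hg²⁺ (same group, period 5 vs 6).
The complete sequence is Sb⁵⁺ < Sn⁴⁺ < In³⁺ < Cd²⁺ < Hg²⁺. Cd²⁺ sits at position 4.

4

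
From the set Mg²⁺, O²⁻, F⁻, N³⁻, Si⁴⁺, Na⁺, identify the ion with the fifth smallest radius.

Each ion has 10 electrons. The ranking follows nuclear charge in reverse — greater Z gives a smaller radius. Si⁴⁺ (Z=14), Mg²⁺ (Z=12), Na⁺ (Z=11), F⁻ (Z=9), O²⁻ (Z=8), N³⁻ (Z=7).
Full ascending order: Si⁴⁺ < Mg²⁺ < Na⁺ < F⁻ < O²⁻ < N³⁻. Counting from the smallest, position 5 is O²⁻.

O²⁻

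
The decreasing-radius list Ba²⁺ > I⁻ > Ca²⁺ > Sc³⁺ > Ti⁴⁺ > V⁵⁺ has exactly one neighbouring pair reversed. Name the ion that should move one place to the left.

I⁻

The pair Ba²⁺, I⁻ is the wrong way round — they are isoelectronic (54 e⁻) and Ba has more protons than I (56 vs 53), making Ba²⁺ smaller. All other adjacent pairs agree with periodic trends, so I⁻ is the misplaced ion.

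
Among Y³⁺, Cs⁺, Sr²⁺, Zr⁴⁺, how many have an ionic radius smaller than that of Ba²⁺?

Zr⁴⁺ has 36 e⁻ (Z=40), Y³⁺ has 36 e⁻ (Z=39), Sr²⁺ has 36 e⁻ (Z=38), Ba²⁺ has 54 e⁻ (Z=56), Cs⁺ has 54 e⁻ (Z=55). Zr⁴⁺ < Y³⁺ (isoelectronic, higher Z=40 is smaller); Y³⁺ < Sr²⁺ (isoelectronic, higher Z=39 is smaller); Sr²⁺ < Ba²⁺ (same group, 1 shell fewer); Ba²⁺ < Cs⁺ (isoelectronic, higher Z=56 is smaller).
Placing each against Ba²⁺: smaller — Zr⁴⁺, Y³⁺, Sr²⁺; larger — Cs⁺. Count: 3.

3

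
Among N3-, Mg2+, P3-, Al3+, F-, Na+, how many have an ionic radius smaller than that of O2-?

4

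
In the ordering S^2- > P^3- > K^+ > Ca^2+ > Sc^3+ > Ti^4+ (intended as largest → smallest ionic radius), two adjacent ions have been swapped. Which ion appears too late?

P^3-

Check each adjacent pair. S^2- and P^3- are reversed: both have 18 electrons but Z(S)=16 > Z(P)=15, so S^2- should be the smaller of the two. No other neighbouring pair contradicts the periodic trends, so P^3- is the ion listed too late.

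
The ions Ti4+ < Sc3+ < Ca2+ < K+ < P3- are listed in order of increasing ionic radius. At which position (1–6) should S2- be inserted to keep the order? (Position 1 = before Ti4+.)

All of these have 18 electrons (isoelectronic). With the same electron cloud, the ion with the most protons pulls it in tightest. Nuclear charges: Ti4+ (Z=22), Sc3+ (Z=21), Ca2+ (Z=20), K+ (Z=19), S2- (Z=16), P3- (Z=15). Highest Z is smallest.
The complete sequence is Ti4+ < Sc3+ < Ca2+ < K+ < S2- < P3-. S2- sits at position 5.

5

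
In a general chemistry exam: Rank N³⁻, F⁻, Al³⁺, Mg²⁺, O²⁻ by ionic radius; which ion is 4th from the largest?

Mg²⁺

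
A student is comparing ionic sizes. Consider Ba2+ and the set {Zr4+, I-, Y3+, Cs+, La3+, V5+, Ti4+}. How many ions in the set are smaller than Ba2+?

First list Z and electron count for each: V5+ (Z=23, 18 e⁻), Ti4+ (Z=22, 18 e⁻), Zr4+ (Z=40, 36 e⁻), Y3+ (Z=39, 36 e⁻), La3+ (Z=57, 54 e⁻), Ba2+ (Z=56, 54 e⁻), Cs+ (Z=55, 54 e⁻), I- (Z=53, 54 e⁻). V5+ < Ti4+ (isoelectronic, higher Z=23 is smaller); Ti4+ < Zr4+ (same group, 1 shell fewer); Zr4+ < Y3+ (both 36 e⁻, Z=40>39); Y3+ < La3+ (same group, 1 shell fewer); La3+ < Ba2+ (both 54 e⁻, Z=57>56); Ba2+ < Cs+ (both 54 e⁻, Z=56>55); Cs+ < I- (isoelectronic, higher Z=55 is smaller).
Overall: V5+ < Ti4+ < Zr4+ < Y3+ < La3+ < Ba2+ < Cs+ < I-. Ba2+ has 5 below it and 2 above. Count: 5.

5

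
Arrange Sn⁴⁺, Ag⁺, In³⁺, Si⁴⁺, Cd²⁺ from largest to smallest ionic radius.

Work out protons and electrons: Si⁴⁺ has 10 e⁻ (Z=14), Sn⁴⁺ has 46 e⁻ (Z=50), In³⁺ has 46 e⁻ (Z=49), Cd²⁺ has 46 e⁻ (Z=48), Ag⁺ has 46 e⁻ (Z=47). Si⁴⁺ < Sn⁴⁺ (same group, 2 shells fewer); Sn⁴⁺ < In³⁺ (isoelectronic, higher Z=50 is smaller); In³⁺ < Cd²⁺ (isoelectronic, higher Z=49 is smaller); Cd²⁺ < Ag⁺ (both 46 e⁻, Z=48>47).

Ag⁺ > Cd²⁺ > In³⁺ > Sn⁴⁺ > Si⁴⁺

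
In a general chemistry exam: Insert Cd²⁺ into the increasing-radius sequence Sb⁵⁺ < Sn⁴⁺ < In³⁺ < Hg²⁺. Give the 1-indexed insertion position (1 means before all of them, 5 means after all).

Sb⁵⁺ has 46 e⁻ (Z=51), Sn⁴⁺ has 46 e⁻ (Z=50), In³⁺ has 46 e⁻ (Z=49), Cd²⁺ has 46 e⁻ (Z=48), Hg²⁺ has 78 e⁻ (Z=80). Sb⁵⁺ < Sn⁴⁺ (both 46 e⁻, Z=51>50); Sn⁴⁺ < In³⁺ (both 46 e⁻, Z=50>49); In³⁺ < Cd²⁺ (both 46 e⁻, Z=49>48); Cd²⁺ < Hg²⁺ (same group, 1 shell fewer).
With Cd²⁺ included the full order is Sb⁵⁺ < Sn⁴⁺ < In³⁺ < Cd²⁺ < Hg²⁺, so it takes position 4.

4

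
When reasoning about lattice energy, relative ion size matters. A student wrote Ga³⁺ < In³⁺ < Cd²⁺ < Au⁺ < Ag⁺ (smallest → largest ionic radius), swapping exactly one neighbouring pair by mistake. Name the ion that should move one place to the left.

Check each adjacent pair. Au⁺ and Ag⁺ are reversed: both in group 11 with the same charge; Ag⁺ (period 5) has the smaller radius. No other neighbouring pair contradicts the periodic trends, so Ag⁺ is the ion listed too late.

Ag⁺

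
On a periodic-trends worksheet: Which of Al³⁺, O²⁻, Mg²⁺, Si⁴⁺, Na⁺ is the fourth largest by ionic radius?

Al³⁺

These species are isoelectronic with 10 electrons. The only difference is the number of protons: Si⁴⁺ (Z=14), Al³⁺ (Z=13), Mg²⁺ (Z=12), Na⁺ (Z=11), O²⁻ (Z=8). The strongest nuclear pull (Si⁴⁺) gives the smallest ion.
That gives Si⁴⁺ < Al³⁺ < Mg²⁺ < Na⁺ < O²⁻. From the largest end, number 4 is Al³⁺.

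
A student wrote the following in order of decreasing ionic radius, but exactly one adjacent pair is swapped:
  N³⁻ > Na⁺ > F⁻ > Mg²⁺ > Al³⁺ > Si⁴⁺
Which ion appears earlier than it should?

Na⁺

Scanning neighbour by neighbour, only Na⁺/F⁻ violates a trend: both have 10 electrons but Z(Na)=11 > Z(F)=9, so Na⁺ should be the smaller of the two. That makes Na⁺ the one sitting a position early relative to where it belongs.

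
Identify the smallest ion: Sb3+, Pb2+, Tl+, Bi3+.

Work out protons and electrons: Sb3+: 48 e⁻, Z=51, Bi3+: 80 e⁻, Z=83, Pb2+: 80 e⁻, Z=82, Tl+: 80 e⁻, Z=81. Sb3+ < Bi3+ (same group, 1 shell fewer); Bi3+ < Pb2+ (both 80 e⁻, Z=83>82); Pb2+ < Tl+ (both 80 e⁻, Z=82>81).

Sb3+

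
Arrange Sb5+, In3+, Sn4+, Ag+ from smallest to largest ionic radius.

Sb5+ < Sn4+ < In3+ < Ag+

Each ion has 46 electrons. The ranking follows nuclear charge in reverse — greater Z gives a smaller radius. Sb5+ (Z=51), Sn4+ (Z=50), In3+ (Z=49), Ag+ (Z=47).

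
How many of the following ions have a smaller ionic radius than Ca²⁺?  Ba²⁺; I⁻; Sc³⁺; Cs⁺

1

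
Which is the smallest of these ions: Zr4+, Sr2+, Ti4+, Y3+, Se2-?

First list Z and electron count for each: Ti4+ (Z=22, 18 e⁻), Zr4+ (Z=40, 36 e⁻), Y3+ (Z=39, 36 e⁻), Sr2+ (Z=38, 36 e⁻), Se2- (Z=34, 36 e⁻). Ti4+ < Zr4+ (same group, period 4 vs 5); Zr4+ < Y3+ (isoelectronic, higher Z=40 is smaller); Y3+ < Sr2+ (both 36 e⁻, Z=39>38); Sr2+ < Se2- (both 36 e⁻, Z=38>34).

Ti4+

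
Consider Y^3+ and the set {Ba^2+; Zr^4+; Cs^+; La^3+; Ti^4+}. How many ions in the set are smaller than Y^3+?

2

Electron counts and nuclear charges: Ti^4+ (Z=22, 18 e⁻), Zr^4+ (Z=40, 36 e⁻), Y^3+ (Z=39, 36 e⁻), La^3+ (Z=57, 54 e⁻), Ba^2+ (Z=56, 54 e⁻), Cs^+ (Z=55, 54 e⁻). Ti^4+ < Zr^4+ (same group, 1 shell fewer); Zr^4+ < Y^3+ (isoelectronic, higher Z=40 is smaller); Y^3+ < La^3+ (same group, period 5 vs 6); La^3+ < Ba^2+ (isoelectronic, higher Z=57 is smaller); Ba^2+ < Cs^+ (isoelectronic, higher Z=56 is smaller).
Ordering all of them (including Y^3+) by radius gives Ti^4+ < Zr^4+ < Y^3+ < La^3+ < Ba^2+ < Cs^+. Count: 2.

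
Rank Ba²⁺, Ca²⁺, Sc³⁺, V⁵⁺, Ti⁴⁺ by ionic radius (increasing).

First list Z and electron count for each: V⁵⁺ has 18 e⁻ (Z=23), Ti⁴⁺ has 18 e⁻ (Z=22), Sc³⁺ has 18 e⁻ (Z=21), Ca²⁺ has 18 e⁻ (Z=20), Ba²⁺ has 54 e⁻ (Z=56). V⁵⁺ < Ti⁴⁺ (both 18 e⁻, Z=23>22); Ti⁴⁺ < Sc³⁺ (both 18 e⁻, Z=22>21); Sc³⁺ < Ca²⁺ (both 18 e⁻, Z=21>20); Ca²⁺ < Ba²⁺ (same group, 2 shells fewer).

V⁵⁺ < Ti⁴⁺ < Sc³⁺ < Ca²⁺ < Ba²⁺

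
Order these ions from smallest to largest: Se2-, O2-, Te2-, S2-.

Same group, same charge. Going down the group adds an extra shell of electrons, so the ion gets larger: O2- is highest in the group and smallest.

O2- < S2- < Se2- < Te2-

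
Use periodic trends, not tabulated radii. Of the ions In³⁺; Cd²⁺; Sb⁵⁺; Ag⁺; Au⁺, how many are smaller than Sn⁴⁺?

1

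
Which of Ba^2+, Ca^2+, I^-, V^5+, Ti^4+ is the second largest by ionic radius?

Ba^2+

First list Z and electron count for each: V^5+ has 18 e⁻ (Z=23), Ti^4+ has 18 e⁻ (Z=22), Ca^2+ has 18 e⁻ (Z=20), Ba^2+ has 54 e⁻ (Z=56), I^- has 54 e⁻ (Z=53). V^5+ < Ti^4+ (isoelectronic, higher Z=23 is smaller); Ti^4+ < Ca^2+ (isoelectronic, higher Z=22 is smaller); Ca^2+ < Ba^2+ (same group, 2 shells fewer); Ba^2+ < I^- (isoelectronic, higher Z=56 is smaller).
Ordering: V^5+ < Ti^4+ < Ca^2+ < Ba^2+ < I^-. The second largest is Ba^2+.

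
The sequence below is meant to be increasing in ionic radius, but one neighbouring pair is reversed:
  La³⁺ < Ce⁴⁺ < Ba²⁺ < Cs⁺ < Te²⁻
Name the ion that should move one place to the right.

Check each adjacent pair. La³⁺ and Ce⁴⁺ are reversed: they are isoelectronic (54 e⁻) and Ce has more protons than La (58 vs 57), making Ce⁴⁺ smaller. No other neighbouring pair contradicts the periodic trends, so La³⁺ is the ion listed too early.

La³⁺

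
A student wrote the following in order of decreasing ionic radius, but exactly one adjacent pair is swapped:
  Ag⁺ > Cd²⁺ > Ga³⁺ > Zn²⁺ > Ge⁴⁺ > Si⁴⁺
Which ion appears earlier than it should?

Compare adjacent ions: they are isoelectronic (28 e⁻) and Ga has more protons than Zn (31 vs 30), making Ga³⁺ smaller — yet in this decreasing list Ga³⁺ sits before Zn²⁺. Nothing else is reversed, so Ga³⁺ should move one place to the right.

Ga³⁺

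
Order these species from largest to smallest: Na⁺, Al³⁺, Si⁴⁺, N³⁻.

Each ion has 10 electrons. The ranking follows nuclear charge in reverse — greater Z gives a smaller radius. Si⁴⁺ (Z=14), Al³⁺ (Z=13), Na⁺ (Z=11), N³⁻ (Z=7).

N³⁻ > Na⁺ > Al³⁺ > Si⁴⁺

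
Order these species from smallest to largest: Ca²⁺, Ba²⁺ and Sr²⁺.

Same group, same charge. Going down the group adds an extra shell of electrons, so the ion gets larger: Ca²⁺ is highest in the group and smallest.

Ca²⁺ < Sr²⁺ < Ba²⁺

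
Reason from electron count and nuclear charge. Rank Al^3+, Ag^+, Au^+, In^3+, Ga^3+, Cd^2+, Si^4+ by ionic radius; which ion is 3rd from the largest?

Cd^2+

Work out protons and electrons: Si^4+: 10 e⁻, Z=14, Al^3+: 10 e⁻, Z=13, Ga^3+: 28 e⁻, Z=31, In^3+: 46 e⁻, Z=49, Cd^2+: 46 e⁻, Z=48, Ag^+: 46 e⁻, Z=47, Au^+: 78 e⁻, Z=79. Si^4+ < Al^3+ (isoelectronic, higher Z=14 is smaller); Al^3+ < Ga^3+ (same group, period 3 vs 4); Ga^3+ < In^3+ (same group, 1 shell fewer); In^3+ < Cd^2+ (isoelectronic, higher Z=49 is smaller); Cd^2+ < Ag^+ (isoelectronic, higher Z=48 is smaller); Ag^+ < Au^+ (same group, 1 shell fewer).
Ordering: Si^4+ < Al^3+ < Ga^3+ < In^3+ < Cd^2+ < Ag^+ < Au^+. The 3rd largest is Cd^2+.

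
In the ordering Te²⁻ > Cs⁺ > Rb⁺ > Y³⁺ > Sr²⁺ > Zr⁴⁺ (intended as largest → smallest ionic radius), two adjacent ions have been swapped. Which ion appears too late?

Sr²⁺

Scanning neighbour by neighbour, only Y³⁺/Sr²⁺ violates a trend: Y³⁺ and Sr²⁺ share 36 electrons; the higher nuclear charge on Y (Z=39) contracts it more, so Y³⁺ < Sr²⁺. That makes Sr²⁺ the one sitting a position late relative to where it belongs.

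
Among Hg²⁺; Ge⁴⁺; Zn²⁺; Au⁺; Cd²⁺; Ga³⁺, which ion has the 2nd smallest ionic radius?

Electron counts and nuclear charges: Ge⁴⁺: 28 e⁻, Z=32, Ga³⁺: 28 e⁻, Z=31, Zn²⁺: 28 e⁻, Z=30, Cd²⁺: 46 e⁻, Z=48, Hg²⁺: 78 e⁻, Z=80, Au⁺: 78 e⁻, Z=79. Ge⁴⁺ < Ga³⁺ (isoelectronic, higher Z=32 is smaller); Ga³⁺ < Zn²⁺ (both 28 e⁻, Z=31>30); Zn²⁺ < Cd²⁺ (same group, 1 shell fewer); Cd²⁺ < Hg²⁺ (same group, 1 shell fewer); Hg²⁺ < Au⁺ (isoelectronic, higher Z=80 is smaller).
That gives Ge⁴⁺ < Ga³⁺ < Zn²⁺ < Cd²⁺ < Hg²⁺ < Au⁺. From the smallest end, number 2 is Ga³⁺.

Ga³⁺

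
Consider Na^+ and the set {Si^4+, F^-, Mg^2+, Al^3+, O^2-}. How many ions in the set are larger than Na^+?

Isoelectronic series (10 e⁻ each). Size is set by nuclear charge: more protons means a smaller ion. Si^4+ (Z=14), Al^3+ (Z=13), Mg^2+ (Z=12), Na^+ (Z=11), F^- (Z=9), O^2- (Z=8).
Relative to Na^+, the ions that are larger are F^-, O^2-. So 2 are larger.

2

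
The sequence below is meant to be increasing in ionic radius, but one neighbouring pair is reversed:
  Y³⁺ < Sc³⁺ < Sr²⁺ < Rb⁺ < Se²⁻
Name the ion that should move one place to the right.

The pair Y³⁺, Sc³⁺ is the wrong way round — same group and charge — period 4 sits above period 5, so Sc³⁺ is smaller. All other adjacent pairs agree with periodic trends, so Y³⁺ is the misplaced ion.

Y³⁺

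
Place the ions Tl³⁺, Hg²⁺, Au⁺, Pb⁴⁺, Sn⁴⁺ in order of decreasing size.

Au⁺ > Hg²⁺ > Tl³⁺ > Pb⁴⁺ > Sn⁴⁺

Work out protons and electrons: Sn⁴⁺ (Z=50, 46 e⁻), Pb⁴⁺ (Z=82, 78 e⁻), Tl³⁺ (Z=81, 78 e⁻), Hg²⁺ (Z=80, 78 e⁻), Au⁺ (Z=79, 78 e⁻). Sn⁴⁺ < Pb⁴⁺ (same group, period 5 vs 6); Pb⁴⁺ < Tl³⁺ (isoelectronic, higher Z=82 is smaller); Tl³⁺ < Hg²⁺ (isoelectronic, higher Z=81 is smaller); Hg²⁺ < Au⁺ (isoelectronic, higher Z=80 is smaller).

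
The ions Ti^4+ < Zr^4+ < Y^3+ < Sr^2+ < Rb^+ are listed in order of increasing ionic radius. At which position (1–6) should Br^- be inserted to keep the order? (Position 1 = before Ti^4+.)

First list Z and electron count for each: Ti^4+ has 18 e⁻ (Z=22), Zr^4+ has 36 e⁻ (Z=40), Y^3+ has 36 e⁻ (Z=39), Sr^2+ has 36 e⁻ (Z=38), Rb^+ has 36 e⁻ (Z=37), Br^- has 36 e⁻ (Z=35). Ti^4+ < Zr^4+ (same group, period 4 vs 5); Zr^4+ < Y^3+ (both 36 e⁻, Z=40>39); Y^3+ < Sr^2+ (isoelectronic, higher Z=39 is smaller); Sr^2+ < Rb^+ (isoelectronic, higher Z=38 is smaller); Rb^+ < Br^- (isoelectronic, higher Z=37 is smaller).
The complete sequence is Ti^4+ < Zr^4+ < Y^3+ < Sr^2+ < Rb^+ < Br^-. Br^- sits at position 6.

6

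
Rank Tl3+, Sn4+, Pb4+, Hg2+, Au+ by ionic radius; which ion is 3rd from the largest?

Work out protons and electrons: Sn4+ has 46 e⁻ (Z=50), Pb4+ has 78 e⁻ (Z=82), Tl3+ has 78 e⁻ (Z=81), Hg2+ has 78 e⁻ (Z=80), Au+ has 78 e⁻ (Z=79). Sn4+ < Pb4+ (same group, 1 shell fewer); Pb4+ < Tl3+ (both 78 e⁻, Z=82>81); Tl3+ < Hg2+ (both 78 e⁻, Z=81>80); Hg2+ < Au+ (both 78 e⁻, Z=80>79).
So the order is Sn4+ < Pb4+ < Tl3+ < Hg2+ < Au+; the 3rd-largest ion is Tl3+.

Tl3+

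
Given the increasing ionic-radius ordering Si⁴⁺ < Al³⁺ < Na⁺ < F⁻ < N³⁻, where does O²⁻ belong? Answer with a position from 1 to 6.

5

All of these have 10 electrons (isoelectronic). With the same electron cloud, the ion with the most protons pulls it in tightest. Nuclear charges: Si⁴⁺ (Z=14), Al³⁺ (Z=13), Na⁺ (Z=11), F⁻ (Z=9), O²⁻ (Z=8), N³⁻ (Z=7). Highest Z is smallest.
Putting O²⁻ in gives Si⁴⁺ < Al³⁺ < Na⁺ < F⁻ < O²⁻ < N³⁻; it lands at slot 5.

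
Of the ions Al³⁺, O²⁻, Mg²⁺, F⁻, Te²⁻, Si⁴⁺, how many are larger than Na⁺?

3

First list Z and electron count for each: Si⁴⁺: 10 e⁻, Z=14, Al³⁺: 10 e⁻, Z=13, Mg²⁺: 10 e⁻, Z=12, Na⁺: 10 e⁻, Z=11, F⁻: 10 e⁻, Z=9, O²⁻: 10 e⁻, Z=8, Te²⁻: 54 e⁻, Z=52. Si⁴⁺ < Al³⁺ (both 10 e⁻, Z=14>13); Al³⁺ < Mg²⁺ (isoelectronic, higher Z=13 is smaller); Mg²⁺ < Na⁺ (both 10 e⁻, Z=12>11); Na⁺ < F⁻ (isoelectronic, higher Z=11 is smaller); F⁻ < O²⁻ (isoelectronic, higher Z=9 is smaller); O²⁻ < Te²⁻ (same group, period 2 vs 5).
Overall: Si⁴⁺ < Al³⁺ < Mg²⁺ < Na⁺ < F⁻ < O²⁻ < Te²⁻. Na⁺ has 3 below it and 3 above. Count: 3.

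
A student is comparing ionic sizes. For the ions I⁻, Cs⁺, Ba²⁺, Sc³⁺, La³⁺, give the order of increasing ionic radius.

Sc³⁺ < La³⁺ < Ba²⁺ < Cs⁺ < I⁻

First list Z and electron count for each: Sc³⁺: 18 e⁻, Z=21, La³⁺: 54 e⁻, Z=57, Ba²⁺: 54 e⁻, Z=56, Cs⁺: 54 e⁻, Z=55, I⁻: 54 e⁻, Z=53. Sc³⁺ < La³⁺ (same group, 2 shells fewer); La³⁺ < Ba²⁺ (both 54 e⁻, Z=57>56); Ba²⁺ < Cs⁺ (isoelectronic, higher Z=56 is smaller); Cs⁺ < I⁻ (both 54 e⁻, Z=55>53).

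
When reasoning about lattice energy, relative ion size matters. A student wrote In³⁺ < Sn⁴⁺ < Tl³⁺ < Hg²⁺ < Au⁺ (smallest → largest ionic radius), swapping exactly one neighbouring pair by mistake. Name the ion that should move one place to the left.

Sn⁴⁺

Compare adjacent ions: they are isoelectronic (46 e⁻) and Sn has more protons than In (50 vs 49), making Sn⁴⁺ smaller — yet in this increasing list In³⁺ sits before Sn⁴⁺. Nothing else is reversed, so Sn⁴⁺ should move one place to the left.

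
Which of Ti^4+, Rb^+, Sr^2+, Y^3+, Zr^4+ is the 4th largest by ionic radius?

Zr^4+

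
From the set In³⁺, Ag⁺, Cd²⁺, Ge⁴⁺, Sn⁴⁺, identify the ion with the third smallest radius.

In³⁺

Tabulating Z and e⁻: Ge⁴⁺ has 28 e⁻ (Z=32), Sn⁴⁺ has 46 e⁻ (Z=50), In³⁺ has 46 e⁻ (Z=49), Cd²⁺ has 46 e⁻ (Z=48), Ag⁺ has 46 e⁻ (Z=47). Ge⁴⁺ < Sn⁴⁺ (same group, 1 shell fewer); Sn⁴⁺ < In³⁺ (both 46 e⁻, Z=50>49); In³⁺ < Cd²⁺ (isoelectronic, higher Z=49 is smaller); Cd²⁺ < Ag⁺ (isoelectronic, higher Z=48 is smaller).
Ordering: Ge⁴⁺ < Sn⁴⁺ < In³⁺ < Cd²⁺ < Ag⁺. The third smallest is In³⁺.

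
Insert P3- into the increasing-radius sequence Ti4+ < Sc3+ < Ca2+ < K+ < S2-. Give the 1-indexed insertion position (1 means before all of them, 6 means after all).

All of these have 18 electrons (isoelectronic). With the same electron cloud, the ion with the most protons pulls it in tightest. Nuclear charges: Ti4+ (Z=22), Sc3+ (Z=21), Ca2+ (Z=20), K+ (Z=19), S2- (Z=16), P3- (Z=15). Highest Z is smallest.
Merged order: Ti4+ < Sc3+ < Ca2+ < K+ < S2- < P3- — P3- is number 6.

6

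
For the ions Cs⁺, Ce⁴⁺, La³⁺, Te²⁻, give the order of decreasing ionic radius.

Each ion has 54 electrons. The ranking follows nuclear charge in reverse — greater Z gives a smaller radius. Ce⁴⁺ (Z=58), La³⁺ (Z=57), Cs⁺ (Z=55), Te²⁻ (Z=52).

Te²⁻ > Cs⁺ > La³⁺ > Ce⁴⁺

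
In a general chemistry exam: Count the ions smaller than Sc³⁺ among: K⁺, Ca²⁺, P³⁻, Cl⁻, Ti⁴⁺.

These species are isoelectronic with 18 electrons. The only difference is the number of protons: Ti⁴⁺ (Z=22), Sc³⁺ (Z=21), Ca²⁺ (Z=20), K⁺ (Z=19), Cl⁻ (Z=17), P³⁻ (Z=15). The strongest nuclear pull (Ti⁴⁺) gives the smallest ion.
Overall: Ti⁴⁺ < Sc³⁺ < Ca²⁺ < K⁺ < Cl⁻ < P³⁻. Sc³⁺ has 1 below it and 4 above. That's 1.

1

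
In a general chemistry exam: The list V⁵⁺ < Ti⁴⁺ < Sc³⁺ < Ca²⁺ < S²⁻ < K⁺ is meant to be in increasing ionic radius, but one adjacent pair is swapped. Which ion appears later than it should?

K⁺

Compare adjacent ions: they are isoelectronic (18 e⁻) and K has more protons than S (19 vs 16), making K⁺ smaller — yet in this increasing list S²⁻ sits before K⁺. Nothing else is reversed, so K⁺ should move one place to the left.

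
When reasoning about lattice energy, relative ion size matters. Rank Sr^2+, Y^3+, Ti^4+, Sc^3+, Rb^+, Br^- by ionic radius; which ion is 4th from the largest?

Y^3+

Ti^4+: 18 e⁻, Z=22, Sc^3+: 18 e⁻, Z=21, Y^3+: 36 e⁻, Z=39, Sr^2+: 36 e⁻, Z=38, Rb^+: 36 e⁻, Z=37, Br^-: 36 e⁻, Z=35. Ti^4+ < Sc^3+ (isoelectronic, higher Z=22 is smaller); Sc^3+ < Y^3+ (same group, 1 shell fewer); Y^3+ < Sr^2+ (isoelectronic, higher Z=39 is smaller); Sr^2+ < Rb^+ (both 36 e⁻, Z=38>37); Rb^+ < Br^- (both 36 e⁻, Z=37>35).
Full ascending order: Ti^4+ < Sc^3+ < Y^3+ < Sr^2+ < Rb^+ < Br^-. Counting from the largest, position 4 is Y^3+.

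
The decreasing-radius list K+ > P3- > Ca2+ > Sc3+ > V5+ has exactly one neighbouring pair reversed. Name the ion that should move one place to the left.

P3-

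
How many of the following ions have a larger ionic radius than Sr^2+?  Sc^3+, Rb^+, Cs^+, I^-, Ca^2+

Electron counts and nuclear charges: Sc^3+ (Z=21, 18 e⁻), Ca^2+ (Z=20, 18 e⁻), Sr^2+ (Z=38, 36 e⁻), Rb^+ (Z=37, 36 e⁻), Cs^+ (Z=55, 54 e⁻), I^- (Z=53, 54 e⁻). Sc^3+ < Ca^2+ (isoelectronic, higher Z=21 is smaller); Ca^2+ < Sr^2+ (same group, period 4 vs 5); Sr^2+ < Rb^+ (isoelectronic, higher Z=38 is smaller); Rb^+ < Cs^+ (same group, 1 shell fewer); Cs^+ < I^- (both 54 e⁻, Z=55>53).
Placing each against Sr^2+: smaller — Sc^3+, Ca^2+; larger — Rb^+, Cs^+, I^-. Count: 3.

3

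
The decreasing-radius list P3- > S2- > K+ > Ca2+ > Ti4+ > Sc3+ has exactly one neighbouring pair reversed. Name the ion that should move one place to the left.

Sc3+

Scanning neighbour by neighbour, only Ti4+/Sc3+ violates a trend: Ti4+ and Sc3+ share 18 electrons; the higher nuclear charge on Ti (Z=22) contracts it more, so Ti4+ < Sc3+. That makes Sc3+ the one sitting a position late relative to where it belongs.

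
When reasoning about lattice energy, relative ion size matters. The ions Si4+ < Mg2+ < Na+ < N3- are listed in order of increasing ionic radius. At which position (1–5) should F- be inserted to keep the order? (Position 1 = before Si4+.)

4

Isoelectronic series (10 e⁻ each). Size is set by nuclear charge: more protons means a smaller ion. Si4+ (Z=14), Mg2+ (Z=12), Na+ (Z=11), F- (Z=9), N3- (Z=7).
The complete sequence is Si4+ < Mg2+ < Na+ < F- < N3-. F- sits at position 4.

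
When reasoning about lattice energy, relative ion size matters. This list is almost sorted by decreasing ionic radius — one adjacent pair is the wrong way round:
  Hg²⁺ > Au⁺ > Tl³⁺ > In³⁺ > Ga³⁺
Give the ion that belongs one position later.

Hg²⁺

The pair Hg²⁺, Au⁺ is the wrong way round — Hg²⁺ and Au⁺ share 78 electrons; the higher nuclear charge on Hg (Z=80) contracts it more, so Hg²⁺ < Au⁺. All other adjacent pairs agree with periodic trends, so Hg²⁺ is the misplaced ion.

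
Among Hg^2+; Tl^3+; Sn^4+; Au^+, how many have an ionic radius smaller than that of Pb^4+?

1

First list Z and electron count for each: Sn^4+ (Z=50, 46 e⁻), Pb^4+ (Z=82, 78 e⁻), Tl^3+ (Z=81, 78 e⁻), Hg^2+ (Z=80, 78 e⁻), Au^+ (Z=79, 78 e⁻). Sn^4+ < Pb^4+ (same group, 1 shell fewer); Pb^4+ < Tl^3+ (isoelectronic, higher Z=82 is smaller); Tl^3+ < Hg^2+ (isoelectronic, higher Z=81 is smaller); Hg^2+ < Au^+ (both 78 e⁻, Z=80>79).
Overall: Sn^4+ < Pb^4+ < Tl^3+ < Hg^2+ < Au^+. Pb^4+ has 1 below it and 3 above. That's 1.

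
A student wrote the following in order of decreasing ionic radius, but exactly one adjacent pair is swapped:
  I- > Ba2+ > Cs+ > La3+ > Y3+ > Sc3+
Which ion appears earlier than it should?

Ba2+

Scanning neighbour by neighbour, only Ba2+/Cs+ violates a trend: both have 54 electrons but Z(Ba)=56 > Z(Cs)=55, so Ba2+ should be the smaller of the two. That makes Ba2+ the one sitting a position early relative to where it belongs.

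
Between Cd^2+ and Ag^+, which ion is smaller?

Each ion has 46 electrons. The ranking follows nuclear charge in reverse — greater Z gives a smaller radius. Cd^2+ (Z=48), Ag^+ (Z=47).

Cd^2+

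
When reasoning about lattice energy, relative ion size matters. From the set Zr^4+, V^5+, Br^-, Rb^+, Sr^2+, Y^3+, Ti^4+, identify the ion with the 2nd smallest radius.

Tabulating Z and e⁻: V^5+ (Z=23, 18 e⁻), Ti^4+ (Z=22, 18 e⁻), Zr^4+ (Z=40, 36 e⁻), Y^3+ (Z=39, 36 e⁻), Sr^2+ (Z=38, 36 e⁻), Rb^+ (Z=37, 36 e⁻), Br^- (Z=35, 36 e⁻). V^5+ < Ti^4+ (isoelectronic, higher Z=23 is smaller); Ti^4+ < Zr^4+ (same group, 1 shell fewer); Zr^4+ < Y^3+ (isoelectronic, higher Z=40 is smaller); Y^3+ < Sr^2+ (isoelectronic, higher Z=39 is smaller); Sr^2+ < Rb^+ (isoelectronic, higher Z=38 is smaller); Rb^+ < Br^- (isoelectronic, higher Z=37 is smaller).
Ordering: V^5+ < Ti^4+ < Zr^4+ < Y^3+ < Sr^2+ < Rb^+ < Br^-. The 2nd smallest is Ti^4+.

Ti^4+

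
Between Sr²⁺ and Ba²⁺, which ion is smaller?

Sr²⁺

These ions sit in one column with identical charge. Each step down the periodic table adds a principal shell, increasing the radius.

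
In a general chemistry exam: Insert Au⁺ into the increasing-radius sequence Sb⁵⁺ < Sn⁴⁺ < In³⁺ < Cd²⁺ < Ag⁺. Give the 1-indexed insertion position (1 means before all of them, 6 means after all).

Work out protons and electrons: Sb⁵⁺ has 46 e⁻ (Z=51), Sn⁴⁺ has 46 e⁻ (Z=50), In³⁺ has 46 e⁻ (Z=49), Cd²⁺ has 46 e⁻ (Z=48), Ag⁺ has 46 e⁻ (Z=47), Au⁺ has 78 e⁻ (Z=79). Sb⁵⁺ < Sn⁴⁺ (both 46 e⁻, Z=51>50); Sn⁴⁺ < In³⁺ (both 46 e⁻, Z=50>49); In³⁺ < Cd²⁺ (both 46 e⁻, Z=49>48); Cd²⁺ < Ag⁺ (both 46 e⁻, Z=48>47); Ag⁺ < Au⁺ (same group, 1 shell fewer).
Merged order: Sb⁵⁺ < Sn⁴⁺ < In³⁺ < Cd²⁺ < Ag⁺ < Au⁺ — Au⁺ is number 6.

6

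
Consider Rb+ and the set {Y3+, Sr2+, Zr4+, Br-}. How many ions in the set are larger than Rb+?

Each ion has 36 electrons. The ranking follows nuclear charge in reverse — greater Z gives a smaller radius. Zr4+ (Z=40), Y3+ (Z=39), Sr2+ (Z=38), Rb+ (Z=37), Br- (Z=35).
Relative to Rb+, the ions that are larger are Br-. That's 1.

1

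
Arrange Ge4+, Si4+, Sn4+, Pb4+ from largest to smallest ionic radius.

All are in the same group with charge +4. Radius grows down the group as n (the outermost shell) increases.

Pb4+ > Sn4+ > Ge4+ > Si4+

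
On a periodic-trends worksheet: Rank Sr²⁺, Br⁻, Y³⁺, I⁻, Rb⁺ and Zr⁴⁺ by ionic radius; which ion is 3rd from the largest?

Zr⁴⁺ (Z=40, 36 e⁻), Y³⁺ (Z=39, 36 e⁻), Sr²⁺ (Z=38, 36 e⁻), Rb⁺ (Z=37, 36 e⁻), Br⁻ (Z=35, 36 e⁻), I⁻ (Z=53, 54 e⁻). Zr⁴⁺ < Y³⁺ (isoelectronic, higher Z=40 is smaller); Y³⁺ < Sr²⁺ (both 36 e⁻, Z=39>38); Sr²⁺ < Rb⁺ (isoelectronic, higher Z=38 is smaller); Rb⁺ < Br⁻ (both 36 e⁻, Z=37>35); Br⁻ < I⁻ (same group, period 4 vs 5).
Ordering: Zr⁴⁺ < Y³⁺ < Sr²⁺ < Rb⁺ < Br⁻ < I⁻. The 3rd largest is Rb⁺.

Rb⁺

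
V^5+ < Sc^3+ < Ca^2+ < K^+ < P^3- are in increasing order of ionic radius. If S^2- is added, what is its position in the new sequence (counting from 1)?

Each ion has 18 electrons. The ranking follows nuclear charge in reverse — greater Z gives a smaller radius. V^5+ (Z=23), Sc^3+ (Z=21), Ca^2+ (Z=20), K^+ (Z=19), S^2- (Z=16), P^3- (Z=15).
The complete sequence is V^5+ < Sc^3+ < Ca^2+ < K^+ < S^2- < P^3-. S^2- sits at position 5.

5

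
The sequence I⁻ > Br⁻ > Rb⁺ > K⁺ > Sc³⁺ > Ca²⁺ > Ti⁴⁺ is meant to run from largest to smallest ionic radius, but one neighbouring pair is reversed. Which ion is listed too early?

Scanning neighbour by neighbour, only Sc³⁺/Ca²⁺ violates a trend: they are isoelectronic (18 e⁻) and Sc has more protons than Ca (21 vs 20), making Sc³⁺ smaller. That makes Sc³⁺ the one sitting a position early relative to where it belongs.

Sc³⁺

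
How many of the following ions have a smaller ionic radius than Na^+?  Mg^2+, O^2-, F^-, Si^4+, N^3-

2

Isoelectronic series (10 e⁻ each). Size is set by nuclear charge: more protons means a smaller ion. Si^4+ (Z=14), Mg^2+ (Z=12), Na^+ (Z=11), F^- (Z=9), O^2- (Z=8), N^3- (Z=7).
Overall: Si^4+ < Mg^2+ < Na^+ < F^- < O^2- < N^3-. Na^+ has 2 below it and 3 above. So 2 are smaller.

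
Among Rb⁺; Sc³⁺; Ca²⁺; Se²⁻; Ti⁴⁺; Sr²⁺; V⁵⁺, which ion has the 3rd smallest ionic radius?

Sc³⁺

V⁵⁺ has 18 e⁻ (Z=23), Ti⁴⁺ has 18 e⁻ (Z=22), Sc³⁺ has 18 e⁻ (Z=21), Ca²⁺ has 18 e⁻ (Z=20), Sr²⁺ has 36 e⁻ (Z=38), Rb⁺ has 36 e⁻ (Z=37), Se²⁻ has 36 e⁻ (Z=34). V⁵⁺ < Ti⁴⁺ (isoelectronic, higher Z=23 is smaller); Ti⁴⁺ < Sc³⁺ (isoelectronic, higher Z=22 is smaller); Sc³⁺ < Ca²⁺ (both 18 e⁻, Z=21>20); Ca²⁺ < Sr²⁺ (same group, 1 shell fewer); Sr²⁺ < Rb⁺ (both 36 e⁻, Z=38>37); Rb⁺ < Se²⁻ (both 36 e⁻, Z=37>34).
Ordering: V⁵⁺ < Ti⁴⁺ < Sc³⁺ < Ca²⁺ < Sr²⁺ < Rb⁺ < Se²⁻. The 3rd smallest is Sc³⁺.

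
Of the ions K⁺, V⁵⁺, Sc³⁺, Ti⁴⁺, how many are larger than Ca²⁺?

1

Isoelectronic series (18 e⁻ each). Size is set by nuclear charge: more protons means a smaller ion. V⁵⁺ (Z=23), Ti⁴⁺ (Z=22), Sc³⁺ (Z=21), Ca²⁺ (Z=20), K⁺ (Z=19).
Relative to Ca²⁺, the ions that are larger are K⁺. So 1 is larger.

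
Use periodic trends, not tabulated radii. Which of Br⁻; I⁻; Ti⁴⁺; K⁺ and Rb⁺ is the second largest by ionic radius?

First list Z and electron count for each: Ti⁴⁺ (Z=22, 18 e⁻), K⁺ (Z=19, 18 e⁻), Rb⁺ (Z=37, 36 e⁻), Br⁻ (Z=35, 36 e⁻), I⁻ (Z=53, 54 e⁻). Ti⁴⁺ < K⁺ (both 18 e⁻, Z=22>19); K⁺ < Rb⁺ (same group, period 4 vs 5); Rb⁺ < Br⁻ (both 36 e⁻, Z=37>35); Br⁻ < I⁻ (same group, period 4 vs 5).
Full ascending order: Ti⁴⁺ < K⁺ < Rb⁺ < Br⁻ < I⁻. Counting from the largest, position 2 is Br⁻.

Br⁻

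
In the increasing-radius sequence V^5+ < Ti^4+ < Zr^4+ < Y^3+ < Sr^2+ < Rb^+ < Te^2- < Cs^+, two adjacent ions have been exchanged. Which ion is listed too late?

Cs^+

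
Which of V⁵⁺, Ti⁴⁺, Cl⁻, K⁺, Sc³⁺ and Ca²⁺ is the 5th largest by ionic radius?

All of these have 18 electrons (isoelectronic). With the same electron cloud, the ion with the most protons pulls it in tightest. Nuclear charges: V⁵⁺ (Z=23), Ti⁴⁺ (Z=22), Sc³⁺ (Z=21), Ca²⁺ (Z=20), K⁺ (Z=19), Cl⁻ (Z=17). Highest Z is smallest.
So the order is V⁵⁺ < Ti⁴⁺ < Sc³⁺ < Ca²⁺ < K⁺ < Cl⁻; the 5th-largest ion is Ti⁴⁺.

Ti⁴⁺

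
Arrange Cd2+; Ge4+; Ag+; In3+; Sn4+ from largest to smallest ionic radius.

Ag+ > Cd2+ > In3+ > Sn4+ > Ge4+

First list Z and electron count for each: Ge4+ (Z=32, 28 e⁻), Sn4+ (Z=50, 46 e⁻), In3+ (Z=49, 46 e⁻), Cd2+ (Z=48, 46 e⁻), Ag+ (Z=47, 46 e⁻). Ge4+ < Sn4+ (same group, 1 shell fewer); Sn4+ < In3+ (both 46 e⁻, Z=50>49); In3+ < Cd2+ (isoelectronic, higher Z=49 is smaller); Cd2+ < Ag+ (isoelectronic, higher Z=48 is smaller).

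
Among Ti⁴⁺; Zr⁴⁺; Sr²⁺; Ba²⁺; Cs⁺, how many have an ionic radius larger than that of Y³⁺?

3

Tabulating Z and e⁻: Ti⁴⁺ (Z=22, 18 e⁻), Zr⁴⁺ (Z=40, 36 e⁻), Y³⁺ (Z=39, 36 e⁻), Sr²⁺ (Z=38, 36 e⁻), Ba²⁺ (Z=56, 54 e⁻), Cs⁺ (Z=55, 54 e⁻). Ti⁴⁺ < Zr⁴⁺ (same group, period 4 vs 5); Zr⁴⁺ < Y³⁺ (isoelectronic, higher Z=40 is smaller); Y³⁺ < Sr²⁺ (isoelectronic, higher Z=39 is smaller); Sr²⁺ < Ba²⁺ (same group, 1 shell fewer); Ba²⁺ < Cs⁺ (isoelectronic, higher Z=56 is smaller).
Relative to Y³⁺, the ions that are larger are Sr²⁺, Ba²⁺, Cs⁺. Count: 3.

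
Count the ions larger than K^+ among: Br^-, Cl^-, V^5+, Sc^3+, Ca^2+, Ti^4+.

Electron counts and nuclear charges: V^5+ has 18 e⁻ (Z=23), Ti^4+ has 18 e⁻ (Z=22), Sc^3+ has 18 e⁻ (Z=21), Ca^2+ has 18 e⁻ (Z=20), K^+ has 18 e⁻ (Z=19), Cl^- has 18 e⁻ (Z=17), Br^- has 36 e⁻ (Z=35). V^5+ < Ti^4+ (isoelectronic, higher Z=23 is smaller); Ti^4+ < Sc^3+ (isoelectronic, higher Z=22 is smaller); Sc^3+ < Ca^2+ (both 18 e⁻, Z=21>20); Ca^2+ < K^+ (isoelectronic, higher Z=20 is smaller); K^+ < Cl^- (both 18 e⁻, Z=19>17); Cl^- < Br^- (same group, 1 shell fewer).
Relative to K^+, the ions that are larger are Cl^-, Br^-. Count: 2.

2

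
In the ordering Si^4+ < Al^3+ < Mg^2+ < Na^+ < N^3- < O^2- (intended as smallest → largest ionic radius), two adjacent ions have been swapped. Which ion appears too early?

N^3-

Check each adjacent pair. N^3- and O^2- are reversed: both have 10 electrons but Z(O)=8 > Z(N)=7, so O^2- should be the smaller of the two. No other neighbouring pair contradicts the periodic trends, so N^3- is the ion listed too early.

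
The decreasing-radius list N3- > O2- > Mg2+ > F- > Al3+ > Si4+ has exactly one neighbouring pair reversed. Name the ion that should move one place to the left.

F-

Scanning neighbour by neighbour, only Mg2+/F- violates a trend: they are isoelectronic (10 e⁻) and Mg has more protons than F (12 vs 9), making Mg2+ smaller. That makes F- the one sitting a position late relative to where it belongs.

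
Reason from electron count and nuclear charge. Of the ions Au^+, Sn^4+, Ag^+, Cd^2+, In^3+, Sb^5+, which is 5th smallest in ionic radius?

Ag^+

First list Z and electron count for each: Sb^5+ has 46 e⁻ (Z=51), Sn^4+ has 46 e⁻ (Z=50), In^3+ has 46 e⁻ (Z=49), Cd^2+ has 46 e⁻ (Z=48), Ag^+ has 46 e⁻ (Z=47), Au^+ has 78 e⁻ (Z=79). Sb^5+ < Sn^4+ (isoelectronic, higher Z=51 is smaller); Sn^4+ < In^3+ (isoelectronic, higher Z=50 is smaller); In^3+ < Cd^2+ (both 46 e⁻, Z=49>48); Cd^2+ < Ag^+ (isoelectronic, higher Z=48 is smaller); Ag^+ < Au^+ (same group, 1 shell fewer).
That gives Sb^5+ < Sn^4+ < In^3+ < Cd^2+ < Ag^+ < Au^+. From the smallest end, number 5 is Ag^+.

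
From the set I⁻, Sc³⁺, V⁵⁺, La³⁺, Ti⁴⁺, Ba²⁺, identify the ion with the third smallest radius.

Sc³⁺

Tabulating Z and e⁻: V⁵⁺ has 18 e⁻ (Z=23), Ti⁴⁺ has 18 e⁻ (Z=22), Sc³⁺ has 18 e⁻ (Z=21), La³⁺ has 54 e⁻ (Z=57), Ba²⁺ has 54 e⁻ (Z=56), I⁻ has 54 e⁻ (Z=53). V⁵⁺ < Ti⁴⁺ (both 18 e⁻, Z=23>22); Ti⁴⁺ < Sc³⁺ (isoelectronic, higher Z=22 is smaller); Sc³⁺ < La³⁺ (same group, period 4 vs 6); La³⁺ < Ba²⁺ (isoelectronic, higher Z=57 is smaller); Ba²⁺ < I⁻ (both 54 e⁻, Z=56>53).
Full ascending order: V⁵⁺ < Ti⁴⁺ < Sc³⁺ < La³⁺ < Ba²⁺ < I⁻. Counting from the smallest, position 3 is Sc³⁺.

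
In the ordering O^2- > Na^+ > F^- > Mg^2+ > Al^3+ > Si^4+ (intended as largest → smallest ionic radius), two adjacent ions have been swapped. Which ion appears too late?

F^-

Compare adjacent ions: Na^+ and F^- share 10 electrons; the higher nuclear charge on Na (Z=11) contracts it more, so Na^+ < F^- — yet in this decreasing list Na^+ sits before F^-. Nothing else is reversed, so F^- should move one place to the left.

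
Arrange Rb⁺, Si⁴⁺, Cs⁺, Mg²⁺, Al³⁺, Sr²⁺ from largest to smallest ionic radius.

Cs⁺ > Rb⁺ > Sr²⁺ > Mg²⁺ > Al³⁺ > Si⁴⁺

Work out protons and electrons: Si⁴⁺: 10 e⁻, Z=14, Al³⁺: 10 e⁻, Z=13, Mg²⁺: 10 e⁻, Z=12, Sr²⁺: 36 e⁻, Z=38, Rb⁺: 36 e⁻, Z=37, Cs⁺: 54 e⁻, Z=55. Si⁴⁺ < Al³⁺ (isoelectronic, higher Z=14 is smaller); Al³⁺ < Mg²⁺ (both 10 e⁻, Z=13>12); Mg²⁺ < Sr²⁺ (same group, period 3 vs 5); Sr²⁺ < Rb⁺ (both 36 e⁻, Z=38>37); Rb⁺ < Cs⁺ (same group, 1 shell fewer).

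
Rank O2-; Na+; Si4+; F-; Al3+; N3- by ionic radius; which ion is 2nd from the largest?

O2-

These species are isoelectronic with 10 electrons. The only difference is the number of protons: Si4+ (Z=14), Al3+ (Z=13), Na+ (Z=11), F- (Z=9), O2- (Z=8), N3- (Z=7). The strongest nuclear pull (Si4+) gives the smallest ion.
Ordering: Si4+ < Al3+ < Na+ < F- < O2- < N3-. The 2nd largest is O2-.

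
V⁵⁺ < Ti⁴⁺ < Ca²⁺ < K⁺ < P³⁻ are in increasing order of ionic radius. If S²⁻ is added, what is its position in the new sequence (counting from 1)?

5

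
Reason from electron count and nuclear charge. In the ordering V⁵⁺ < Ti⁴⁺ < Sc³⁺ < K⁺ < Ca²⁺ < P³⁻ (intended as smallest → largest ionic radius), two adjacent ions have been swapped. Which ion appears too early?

K⁺

The pair K⁺, Ca²⁺ is the wrong way round — they are isoelectronic (18 e⁻) and Ca has more protons than K (20 vs 19), making Ca²⁺ smaller. All other adjacent pairs agree with periodic trends, so K⁺ is the misplaced ion.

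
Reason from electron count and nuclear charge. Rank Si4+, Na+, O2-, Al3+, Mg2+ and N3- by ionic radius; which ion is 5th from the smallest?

O2-

Isoelectronic series (10 e⁻ each). Size is set by nuclear charge: more protons means a smaller ion. Si4+ (Z=14), Al3+ (Z=13), Mg2+ (Z=12), Na+ (Z=11), O2- (Z=8), N3- (Z=7).
Full ascending order: Si4+ < Al3+ < Mg2+ < Na+ < O2- < N3-. Counting from the smallest, position 5 is O2-.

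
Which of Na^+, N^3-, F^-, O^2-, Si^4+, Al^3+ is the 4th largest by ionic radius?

All of these have 10 electrons (isoelectronic). With the same electron cloud, the ion with the most protons pulls it in tightest. Nuclear charges: Si^4+ (Z=14), Al^3+ (Z=13), Na^+ (Z=11), F^- (Z=9), O^2- (Z=8), N^3- (Z=7). Highest Z is smallest.
So the order is Si^4+ < Al^3+ < Na^+ < F^- < O^2- < N^3-; the 4th-largest ion is Na^+.

Na^+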